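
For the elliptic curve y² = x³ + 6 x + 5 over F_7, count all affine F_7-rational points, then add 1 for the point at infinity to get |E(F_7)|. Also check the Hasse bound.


Affine points = {(2, 2), (2, 5), (3, 1), (3, 6), (4, 3), (4, 4)}; affine count = 6; |E(F_7)| = 7.

Discriminant check: Δ ∝ 4a³ + 27b² = 4·6³ + 27·5² = 4·216 + 27·25 ≡ 6 (mod 7). Nonzero ⇒ E is nonsingular.
For each x ∈ F_7, compute rhs = x³ + 6·x + 5 mod 7, then count y ∈ F_7 with y² ≡ rhs.
  x = 0: rhs = 5, matching y values: none (0 points).
  x = 1: rhs = 5, matching y values: none (0 points).
  x = 2: rhs = 4, matching y values: 2, 5 (2 points).
  x = 3: rhs = 1, matching y values: 1, 6 (2 points).
  x = 4: rhs = 2, matching y values: 3, 4 (2 points).
  x = 5: rhs = 6, matching y values: none (0 points).
  x = 6: rhs = 5, matching y values: none (0 points).
Total affine count: 6.
Full point count |E(F_7)| = 6 + 1 = 7.
Hasse bound: |7 − (7+1)| = |-1| = 1 ≤ 2√7 ≈ 5.2915 ✓.


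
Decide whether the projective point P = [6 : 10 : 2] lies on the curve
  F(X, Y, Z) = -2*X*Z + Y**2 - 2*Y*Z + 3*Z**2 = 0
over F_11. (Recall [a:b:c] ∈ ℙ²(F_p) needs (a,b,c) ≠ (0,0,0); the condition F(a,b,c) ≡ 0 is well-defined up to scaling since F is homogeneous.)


F(6,10,2) ≡ 4 (mod 11); P is NOT on the curve.

Evaluate F(6, 10, 2) term-by-term (mod 11).
  -2*X*Z ↦ -2·6·1·2 = -24
  Y**2 ↦ 1·1·100·1 = 100
  -2*Y*Z ↦ -2·1·10·2 = -40
  3*Z**2 ↦ 3·1·1·4 = 12
Sum: F(6, 10, 2) = (-24) + (100) + (-40) + (12) = 48.
Reducing mod 11: 48 ≡ 4 (mod 11).
Since F(a, b, c) ≡ 4 ≠ 0 (mod 11), P does NOT lie on the curve.


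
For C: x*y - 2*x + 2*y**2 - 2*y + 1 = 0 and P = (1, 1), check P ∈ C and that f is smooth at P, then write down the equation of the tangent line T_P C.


Tangent line at P: -x + 3*y - 2 = 0.

Step 1: f(1, 1) = 0, so P lies on C.
Step 2: partial derivatives
  f_x(x, y) = y - 2, f_y(x, y) = x + 4*y - 2.
  f_x(P) = -1, f_y(P) = 3 (gradient nonzero, so P is smooth).
Step 3: tangent line at P: -1·(x − 1) + 3·(y − 1) = 0.
Expanding: -x + 3*y - 2 = 0.


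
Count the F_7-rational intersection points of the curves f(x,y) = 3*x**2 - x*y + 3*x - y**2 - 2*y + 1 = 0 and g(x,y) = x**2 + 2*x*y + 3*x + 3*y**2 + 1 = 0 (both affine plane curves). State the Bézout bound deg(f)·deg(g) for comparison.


Common zeros: {(0, 3)}; count = 1; Bézout bound = 4.

deg(f) = 2, deg(g) = 2, so Bézout bound = 4.
Scan x ∈ F_7. For each x, list the y ∈ F_7 with f(x, y) ≡ 0 and those with g(x, y) ≡ 0 (mod 7); the common zeros in that column are the intersection.
  x = 0: f ≡ 0 at y ∈ {2, 3}; g ≡ 0 at y ∈ {3, 4}; common: {3}.
  x = 1: f ≡ 0 at y ∈ {0, 4}; g ≡ 0 at y ∈ {2}; common: ∅.
  x = 2: f ≡ 0 at y ∈ {1, 2}; g ≡ 0 at y ∈ ∅; common: ∅.
  x = 3: f ≡ 0 at y ∈ ∅; g ≡ 0 at y ∈ {1, 4}; common: ∅.
  x = 4: f ≡ 0 at y ∈ {4}; g ≡ 0 at y ∈ ∅; common: ∅.
  x = 5: f ≡ 0 at y ∈ {0}; g ≡ 0 at y ∈ {3}; common: ∅.
  x = 6: f ≡ 0 at y ∈ ∅; g ≡ 0 at y ∈ {1, 2}; common: ∅.
Collecting: common zeros = {(0, 3)}, so the count is 1.
Comparison with the Bézout bound: 1 ≤ 4 = deg(f)·deg(g), as expected for curves with no common component (the affine F_7-count falls short of the bound because intersections may lie at infinity, over extension fields, or carry multiplicity).


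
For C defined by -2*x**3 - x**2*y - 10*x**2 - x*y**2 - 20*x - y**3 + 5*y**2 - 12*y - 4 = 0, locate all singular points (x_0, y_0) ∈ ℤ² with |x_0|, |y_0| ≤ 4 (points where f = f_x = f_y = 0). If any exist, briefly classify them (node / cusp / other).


Singular points: {(-2, 2)}; classification: cusp.

Compute partial derivatives:
  f_x = -6*x**2 - 2*x*y - 20*x - y**2 - 20.
  f_y = -x**2 - 2*x*y - 3*y**2 + 10*y - 12.
Scan x_0 ∈ {−4, ..., 4}. For each x_0, f_y(x_0, y) is a polynomial in y; find its integer roots y ∈ {−4, ..., 4}, then test f_x and f at those candidates.
  x = -4: f_y(-4, y) = -3*y**2 + 18*y - 28; no integer root y with |y| ≤ 4.
  x = -3: f_y(-3, y) = -3*y**2 + 16*y - 21; vanishes at y ∈ {3}. (-3, 3): f_x = -5 ≠ 0.
  x = -2: f_y(-2, y) = -3*y**2 + 14*y - 16; vanishes at y ∈ {2}. (-2, 2): f_x = 0, f = 0 — SINGULAR.
  x = -1: f_y(-1, y) = -3*y**2 + 12*y - 13; no integer root y with |y| ≤ 4.
  x = 0: f_y(0, y) = -3*y**2 + 10*y - 12; no integer root y with |y| ≤ 4.
  x = 1: f_y(1, y) = -3*y**2 + 8*y - 13; no integer root y with |y| ≤ 4.
  x = 2: f_y(2, y) = -3*y**2 + 6*y - 16; no integer root y with |y| ≤ 4.
  x = 3: f_y(3, y) = -3*y**2 + 4*y - 21; no integer root y with |y| ≤ 4.
  x = 4: f_y(4, y) = -3*y**2 + 2*y - 28; no integer root y with |y| ≤ 4.
Only singular point on the grid: (-2, 2).
Classify: substitute x = -2 + u, y = 2 + v and expand: f = -2*u**3 - u**2*v - u*v**2 - v**3 + v**2.
No constant or linear terms (consistent with a singular point). Quadratic part: v**2. Cubic part: -2*u**3 - u**2*v - u*v**2 - v**3.
The quadratic part v**2 is a perfect square, so there is a single (double) tangent line v = 0, i.e. y = 2. Restricting the cubic part to that line (v = 0) leaves -2*u**3 ≠ 0, so f is not divisible by v and the branch is v² ≈ 2*u**3 to lowest order — this is a cusp.
Classification: cusp.


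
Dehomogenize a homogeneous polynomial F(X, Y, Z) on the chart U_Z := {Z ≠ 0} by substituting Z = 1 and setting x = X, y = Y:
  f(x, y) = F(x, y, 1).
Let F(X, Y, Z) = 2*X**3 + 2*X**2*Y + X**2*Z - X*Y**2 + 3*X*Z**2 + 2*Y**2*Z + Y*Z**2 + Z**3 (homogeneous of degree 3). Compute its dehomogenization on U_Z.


f(x, y) = 2*x**3 + 2*x**2*y + x**2 - x*y**2 + 3*x + 2*y**2 + y + 1

On U_Z we set Z = 1. Each monomial c·X^i·Y^j·Z^k in F becomes c·x^i·y^j·1^k = c·x^i·y^j.
Substituting Z = 1: F(X, Y, 1) = 2*x**3 + 2*x**2*y + x**2 - x*y**2 + 3*x + 2*y**2 + y + 1.
Note: deg(f) ≤ deg(F) = 3; strict inequality happens when F is divisible by Z (lost terms).


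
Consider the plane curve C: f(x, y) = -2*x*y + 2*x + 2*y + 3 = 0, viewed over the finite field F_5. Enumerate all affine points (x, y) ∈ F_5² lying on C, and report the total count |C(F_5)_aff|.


Affine F_5-points: {(0, 1), (1, 0), (1, 1), (1, 2), (1, 3), (1, 4), (2, 1), (3, 1), (4, 1)}; count = 9.

For each of the 25 pairs (x, y) ∈ F_5², evaluate f(x, y) mod 5. Record the zeros.
  x = 0: [0↦3, 1↦0, 2↦2, 3↦4, 4↦1]  zeros at y ∈ {1}
  x = 1: [0↦0, 1↦0, 2↦0, 3↦0, 4↦0]  zeros at y ∈ {0, 1, 2, 3, 4}
  x = 2: [0↦2, 1↦0, 2↦3, 3↦1, 4↦4]  zeros at y ∈ {1}
  x = 3: [0↦4, 1↦0, 2↦1, 3↦2, 4↦3]  zeros at y ∈ {1}
  x = 4: [0↦1, 1↦0, 2↦4, 3↦3, 4↦2]  zeros at y ∈ {1}
Collecting zeros: affine points = {(0, 1), (1, 0), (1, 1), (1, 2), (1, 3), (1, 4), (2, 1), (3, 1), (4, 1)}.
Total count |C(F_5)_aff| = 9.


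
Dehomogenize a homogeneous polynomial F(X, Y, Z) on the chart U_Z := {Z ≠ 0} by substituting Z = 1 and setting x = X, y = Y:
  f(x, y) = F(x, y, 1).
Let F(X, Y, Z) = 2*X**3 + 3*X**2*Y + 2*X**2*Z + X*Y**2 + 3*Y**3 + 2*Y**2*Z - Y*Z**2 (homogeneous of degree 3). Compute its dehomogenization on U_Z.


f(x, y) = 2*x**3 + 3*x**2*y + 2*x**2 + x*y**2 + 3*y**3 + 2*y**2 - y

On U_Z we set Z = 1. Each monomial c·X^i·Y^j·Z^k in F becomes c·x^i·y^j·1^k = c·x^i·y^j.
Substituting Z = 1: F(X, Y, 1) = 2*x**3 + 3*x**2*y + 2*x**2 + x*y**2 + 3*y**3 + 2*y**2 - y.
Note: deg(f) ≤ deg(F) = 3; strict inequality happens when F is divisible by Z (lost terms).


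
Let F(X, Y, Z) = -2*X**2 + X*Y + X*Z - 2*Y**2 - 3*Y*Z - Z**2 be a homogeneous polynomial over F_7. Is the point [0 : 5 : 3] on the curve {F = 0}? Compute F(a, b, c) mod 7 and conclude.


F(0,5,3) ≡ 1 (mod 7); P is NOT on the curve.

Evaluate F(0, 5, 3) term-by-term (mod 7).
  -2*X**2 ↦ -2·0·1·1 = 0
  X*Y ↦ 1·0·5·1 = 0
  X*Z ↦ 1·0·1·3 = 0
  -2*Y**2 ↦ -2·1·25·1 = -50
  -3*Y*Z ↦ -3·1·5·3 = -45
  -Z**2 ↦ -1·1·1·9 = -9
Sum: F(0, 5, 3) = (0) + (0) + (0) + (-50) + (-45) + (-9) = -104.
Reducing mod 7: -104 ≡ 1 (mod 7).
Since F(a, b, c) ≡ 1 ≠ 0 (mod 7), P does NOT lie on the curve.


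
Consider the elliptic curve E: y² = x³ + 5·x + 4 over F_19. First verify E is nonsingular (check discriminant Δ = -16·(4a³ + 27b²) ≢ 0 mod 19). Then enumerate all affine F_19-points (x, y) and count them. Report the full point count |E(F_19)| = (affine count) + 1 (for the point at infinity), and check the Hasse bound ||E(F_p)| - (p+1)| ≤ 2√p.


Affine points = {(0, 2), (0, 17), (8, 9), (8, 10), (10, 3), (10, 16), (12, 5), (12, 14), (13, 9), (13, 10), (14, 5), (14, 14), (16, 0), (17, 9), (17, 10), (18, 6), (18, 13)}; affine count = 17; |E(F_19)| = 18.

Discriminant check: Δ ∝ 4a³ + 27b² = 4·5³ + 27·4² = 4·125 + 27·16 ≡ 1 (mod 19). Nonzero ⇒ E is nonsingular.
For each x ∈ F_19, compute rhs = x³ + 5·x + 4 mod 19, then count y ∈ F_19 with y² ≡ rhs.
  x = 0: rhs = 4, matching y values: 2, 17 (2 points).
  x = 1: rhs = 10, matching y values: none (0 points).
  x = 2: rhs = 3, matching y values: none (0 points).
  x = 3: rhs = 8, matching y values: none (0 points).
  x = 4: rhs = 12, matching y values: none (0 points).
  x = 5: rhs = 2, matching y values: none (0 points).
  x = 6: rhs = 3, matching y values: none (0 points).
  x = 7: rhs = 2, matching y values: none (0 points).
  x = 8: rhs = 5, matching y values: 9, 10 (2 points).
  x = 9: rhs = 18, matching y values: none (0 points).
  x = 10: rhs = 9, matching y values: 3, 16 (2 points).
  x = 11: rhs = 3, matching y values: none (0 points).
  x = 12: rhs = 6, matching y values: 5, 14 (2 points).
  x = 13: rhs = 5, matching y values: 9, 10 (2 points).
  x = 14: rhs = 6, matching y values: 5, 14 (2 points).
  x = 15: rhs = 15, matching y values: none (0 points).
  x = 16: rhs = 0, matching y values: 0 (1 points).
  x = 17: rhs = 5, matching y values: 9, 10 (2 points).
  x = 18: rhs = 17, matching y values: 6, 13 (2 points).
Total affine count: 17.
Full point count |E(F_19)| = 17 + 1 = 18.
Hasse bound: |18 − (19+1)| = |-2| = 2 ≤ 2√19 ≈ 8.7178 ✓.


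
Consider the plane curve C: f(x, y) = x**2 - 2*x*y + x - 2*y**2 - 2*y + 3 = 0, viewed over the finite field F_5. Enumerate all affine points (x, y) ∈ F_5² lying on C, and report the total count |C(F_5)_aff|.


Affine F_5-points: {(1, 0), (1, 3), (3, 0), (3, 1), (4, 2), (4, 3)}; count = 6.

For each of the 25 pairs (x, y) ∈ F_5², evaluate f(x, y) mod 5. Record the zeros.
  x = 0: [0↦3, 1↦4, 2↦1, 3↦4, 4↦3]  zeros at y ∈ ∅
  x = 1: [0↦0, 1↦4, 2↦4, 3↦0, 4↦2]  zeros at y ∈ {0, 3}
  x = 2: [0↦4, 1↦1, 2↦4, 3↦3, 4↦3]  zeros at y ∈ ∅
  x = 3: [0↦0, 1↦0, 2↦1, 3↦3, 4↦1]  zeros at y ∈ {0, 1}
  x = 4: [0↦3, 1↦1, 2↦0, 3↦0, 4↦1]  zeros at y ∈ {2, 3}
Collecting zeros: affine points = {(1, 0), (1, 3), (3, 0), (3, 1), (4, 2), (4, 3)}.
Total count |C(F_5)_aff| = 6.


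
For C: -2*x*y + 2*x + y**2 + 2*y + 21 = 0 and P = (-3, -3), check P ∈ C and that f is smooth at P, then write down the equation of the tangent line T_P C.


Tangent line at P: 8*x + 2*y + 30 = 0.

Step 1: f(-3, -3) = 0, so P lies on C.
Step 2: partial derivatives
  f_x(x, y) = 2 - 2*y, f_y(x, y) = -2*x + 2*y + 2.
  f_x(P) = 8, f_y(P) = 2 (gradient nonzero, so P is smooth).
Step 3: tangent line at P: 8·(x − -3) + 2·(y − -3) = 0.
Expanding: 8*x + 2*y + 30 = 0.


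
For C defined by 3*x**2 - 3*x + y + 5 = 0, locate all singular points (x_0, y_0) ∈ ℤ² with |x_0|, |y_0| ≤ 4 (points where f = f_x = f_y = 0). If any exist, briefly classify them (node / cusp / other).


No singular points in the scanned grid; C is smooth there.

Compute partial derivatives:
  f_x = 6*x - 3.
  f_y = 1.
f_y = 1 is a nonzero constant, so f_y never vanishes: no point (x, y) can satisfy f = f_x = f_y = 0. In particular no (x, y) ∈ {−4, ..., 4}² is singular; the curve is smooth.


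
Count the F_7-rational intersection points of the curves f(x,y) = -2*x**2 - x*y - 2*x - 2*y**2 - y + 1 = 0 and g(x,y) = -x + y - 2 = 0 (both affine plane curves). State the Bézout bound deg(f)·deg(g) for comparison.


Common zeros: ∅; count = 0; Bézout bound = 2.

deg(f) = 2, deg(g) = 1, so Bézout bound = 2.
Scan x ∈ F_7. For each x, list the y ∈ F_7 with f(x, y) ≡ 0 and those with g(x, y) ≡ 0 (mod 7); the common zeros in that column are the intersection.
  x = 0: f ≡ 0 at y ∈ {4, 6}; g ≡ 0 at y ∈ {2}; common: ∅.
  x = 1: f ≡ 0 at y ∈ {1, 5}; g ≡ 0 at y ∈ {3}; common: ∅.
  x = 2: f ≡ 0 at y ∈ ∅; g ≡ 0 at y ∈ {4}; common: ∅.
  x = 3: f ≡ 0 at y ∈ {6}; g ≡ 0 at y ∈ {5}; common: ∅.
  x = 4: f ≡ 0 at y ∈ {4}; g ≡ 0 at y ∈ {6}; common: ∅.
  x = 5: f ≡ 0 at y ∈ ∅; g ≡ 0 at y ∈ {0}; common: ∅.
  x = 6: f ≡ 0 at y ∈ {2, 5}; g ≡ 0 at y ∈ {1}; common: ∅.
Collecting: common zeros = ∅, so the count is 0.
Comparison with the Bézout bound: 0 ≤ 2 = deg(f)·deg(g), as expected for curves with no common component (the affine F_7-count falls short of the bound because intersections may lie at infinity, over extension fields, or carry multiplicity).


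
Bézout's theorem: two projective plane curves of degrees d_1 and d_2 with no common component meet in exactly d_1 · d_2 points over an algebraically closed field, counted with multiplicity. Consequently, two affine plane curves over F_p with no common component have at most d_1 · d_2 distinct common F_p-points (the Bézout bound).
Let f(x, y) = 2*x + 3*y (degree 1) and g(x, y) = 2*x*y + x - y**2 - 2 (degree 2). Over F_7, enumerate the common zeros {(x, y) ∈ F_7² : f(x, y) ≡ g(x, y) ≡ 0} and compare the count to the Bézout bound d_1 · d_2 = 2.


Common zeros: {(4, 2)}; count = 1; Bézout bound = 2.

deg(f) = 1, deg(g) = 2, so Bézout bound = 2.
Scan x ∈ F_7. For each x, list the y ∈ F_7 with f(x, y) ≡ 0 and those with g(x, y) ≡ 0 (mod 7); the common zeros in that column are the intersection.
  x = 0: f ≡ 0 at y ∈ {0}; g ≡ 0 at y ∈ ∅; common: ∅.
  x = 1: f ≡ 0 at y ∈ {4}; g ≡ 0 at y ∈ {1}; common: ∅.
  x = 2: f ≡ 0 at y ∈ {1}; g ≡ 0 at y ∈ {0, 4}; common: ∅.
  x = 3: f ≡ 0 at y ∈ {5}; g ≡ 0 at y ∈ ∅; common: ∅.
  x = 4: f ≡ 0 at y ∈ {2}; g ≡ 0 at y ∈ {2, 6}; common: {2}.
  x = 5: f ≡ 0 at y ∈ {6}; g ≡ 0 at y ∈ {5}; common: ∅.
  x = 6: f ≡ 0 at y ∈ {3}; g ≡ 0 at y ∈ ∅; common: ∅.
Collecting: common zeros = {(4, 2)}, so the count is 1.
Comparison with the Bézout bound: 1 ≤ 2 = deg(f)·deg(g), as expected for curves with no common component (the affine F_7-count falls short of the bound because intersections may lie at infinity, over extension fields, or carry multiplicity).


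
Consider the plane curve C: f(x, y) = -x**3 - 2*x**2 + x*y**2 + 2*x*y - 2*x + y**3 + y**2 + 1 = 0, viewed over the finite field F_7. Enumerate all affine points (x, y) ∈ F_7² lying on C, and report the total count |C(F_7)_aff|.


Affine F_7-points: {(2, 6), (3, 2), (4, 3), (5, 6)}; count = 4.

For each of the 49 pairs (x, y) ∈ F_7², evaluate f(x, y) mod 7. Record the zeros.
  x = 0: [0↦1, 1↦3, 2↦6, 3↦2, 4↦4, 5↦4, 6↦1]  zeros at y ∈ ∅
  x = 1: [0↦3, 1↦1, 2↦2, 3↦5, 4↦2, 5↦6, 6↦2]  zeros at y ∈ ∅
  x = 2: [0↦2, 1↦3, 2↦2, 3↦5, 4↦4, 5↦5, 6↦0]  zeros at y ∈ {6}
  x = 3: [0↦6, 1↦3, 2↦0, 3↦3, 4↦4, 5↦2, 6↦3]  zeros at y ∈ {2}
  x = 4: [0↦2, 1↦2, 2↦4, 3↦0, 4↦3, 5↦5, 6↦5]  zeros at y ∈ {3}
  x = 5: [0↦5, 1↦1, 2↦1, 3↦4, 4↦2, 5↦1, 6↦0]  zeros at y ∈ {6}
  x = 6: [0↦2, 1↦1, 2↦6, 3↦2, 4↦2, 5↦5, 6↦3]  zeros at y ∈ ∅
Collecting zeros: affine points = {(2, 6), (3, 2), (4, 3), (5, 6)}.
Total count |C(F_7)_aff| = 4.


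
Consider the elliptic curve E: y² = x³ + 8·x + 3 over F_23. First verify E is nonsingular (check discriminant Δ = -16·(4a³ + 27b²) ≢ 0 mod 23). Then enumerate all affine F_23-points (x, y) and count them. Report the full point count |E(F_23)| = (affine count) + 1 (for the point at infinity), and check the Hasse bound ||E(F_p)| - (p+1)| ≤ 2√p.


Affine points = {(0, 7), (0, 16), (1, 9), (1, 14), (2, 2), (2, 21), (3, 10), (3, 13), (8, 2), (8, 21), (10, 5), (10, 18), (13, 2), (13, 21), (15, 5), (15, 18), (16, 8), (16, 15), (21, 5), (21, 18)}; affine count = 20; |E(F_23)| = 21.

Discriminant check: Δ ∝ 4a³ + 27b² = 4·8³ + 27·3² = 4·512 + 27·9 ≡ 14 (mod 23). Nonzero ⇒ E is nonsingular.
For each x ∈ F_23, compute rhs = x³ + 8·x + 3 mod 23, then count y ∈ F_23 with y² ≡ rhs.
  x = 0: rhs = 3, matching y values: 7, 16 (2 points).
  x = 1: rhs = 12, matching y values: 9, 14 (2 points).
  x = 2: rhs = 4, matching y values: 2, 21 (2 points).
  x = 3: rhs = 8, matching y values: 10, 13 (2 points).
  x = 4: rhs = 7, matching y values: none (0 points).
  x = 5: rhs = 7, matching y values: none (0 points).
  x = 6: rhs = 14, matching y values: none (0 points).
  x = 7: rhs = 11, matching y values: none (0 points).
  x = 8: rhs = 4, matching y values: 2, 21 (2 points).
  x = 9: rhs = 22, matching y values: none (0 points).
  x = 10: rhs = 2, matching y values: 5, 18 (2 points).
  x = 11: rhs = 19, matching y values: none (0 points).
  x = 12: rhs = 10, matching y values: none (0 points).
  x = 13: rhs = 4, matching y values: 2, 21 (2 points).
  x = 14: rhs = 7, matching y values: none (0 points).
  x = 15: rhs = 2, matching y values: 5, 18 (2 points).
  x = 16: rhs = 18, matching y values: 8, 15 (2 points).
  x = 17: rhs = 15, matching y values: none (0 points).
  x = 18: rhs = 22, matching y values: none (0 points).
  x = 19: rhs = 22, matching y values: none (0 points).
  x = 20: rhs = 21, matching y values: none (0 points).
  x = 21: rhs = 2, matching y values: 5, 18 (2 points).
  x = 22: rhs = 17, matching y values: none (0 points).
Total affine count: 20.
Full point count |E(F_23)| = 20 + 1 = 21.
Hasse bound: |21 − (23+1)| = |-3| = 3 ≤ 2√23 ≈ 9.5917 ✓.


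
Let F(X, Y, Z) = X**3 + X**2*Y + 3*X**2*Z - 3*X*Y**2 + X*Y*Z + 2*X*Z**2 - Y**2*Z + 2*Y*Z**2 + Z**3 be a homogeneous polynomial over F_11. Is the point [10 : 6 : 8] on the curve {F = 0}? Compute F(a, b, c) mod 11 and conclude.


F(10,6,8) ≡ 7 (mod 11); P is NOT on the curve.

Evaluate F(10, 6, 8) term-by-term (mod 11).
  X**3 ↦ 1·1000·1·1 = 1000
  X**2*Y ↦ 1·100·6·1 = 600
  3*X**2*Z ↦ 3·100·1·8 = 2400
  -3*X*Y**2 ↦ -3·10·36·1 = -1080
  X*Y*Z ↦ 1·10·6·8 = 480
  2*X*Z**2 ↦ 2·10·1·64 = 1280
  -Y**2*Z ↦ -1·1·36·8 = -288
  2*Y*Z**2 ↦ 2·1·6·64 = 768
  Z**3 ↦ 1·1·1·512 = 512
Sum: F(10, 6, 8) = (1000) + (600) + (2400) + (-1080) + (480) + (1280) + (-288) + (768) + (512) = 5672.
Reducing mod 11: 5672 ≡ 7 (mod 11).
Since F(a, b, c) ≡ 7 ≠ 0 (mod 11), P does NOT lie on the curve.


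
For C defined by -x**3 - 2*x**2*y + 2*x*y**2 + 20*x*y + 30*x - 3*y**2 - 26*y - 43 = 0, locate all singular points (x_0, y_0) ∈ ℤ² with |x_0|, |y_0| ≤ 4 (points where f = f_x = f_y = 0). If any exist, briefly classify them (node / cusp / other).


Singular points: {(2, -3)}; classification: cusp.

Compute partial derivatives:
  f_x = -3*x**2 - 4*x*y + 2*y**2 + 20*y + 30.
  f_y = -2*x**2 + 4*x*y + 20*x - 6*y - 26.
Scan x_0 ∈ {−4, ..., 4}. For each x_0, f_y(x_0, y) is a polynomial in y; find its integer roots y ∈ {−4, ..., 4}, then test f_x and f at those candidates.
  x = -4: f_y(-4, y) = -22*y - 138; no integer root y with |y| ≤ 4.
  x = -3: f_y(-3, y) = -18*y - 104; no integer root y with |y| ≤ 4.
  x = -2: f_y(-2, y) = -14*y - 74; no integer root y with |y| ≤ 4.
  x = -1: f_y(-1, y) = -10*y - 48; no integer root y with |y| ≤ 4.
  x = 0: f_y(0, y) = -6*y - 26; no integer root y with |y| ≤ 4.
  x = 1: f_y(1, y) = -2*y - 8; vanishes at y ∈ {-4}. (1, -4): f_x = -5 ≠ 0.
  x = 2: f_y(2, y) = 2*y + 6; vanishes at y ∈ {-3}. (2, -3): f_x = 0, f = 0 — SINGULAR.
  x = 3: f_y(3, y) = 6*y + 16; no integer root y with |y| ≤ 4.
  x = 4: f_y(4, y) = 10*y + 22; no integer root y with |y| ≤ 4.
Only singular point on the grid: (2, -3).
Classify: substitute x = 2 + u, y = -3 + v and expand: f = -u**3 - 2*u**2*v + 2*u*v**2 + v**2.
No constant or linear terms (consistent with a singular point). Quadratic part: v**2. Cubic part: -u**3 - 2*u**2*v + 2*u*v**2.
The quadratic part v**2 is a perfect square, so there is a single (double) tangent line v = 0, i.e. y = -3. Restricting the cubic part to that line (v = 0) leaves -u**3 ≠ 0, so f is not divisible by v and the branch is v² ≈ u**3 to lowest order — this is a cusp.
Classification: cusp.


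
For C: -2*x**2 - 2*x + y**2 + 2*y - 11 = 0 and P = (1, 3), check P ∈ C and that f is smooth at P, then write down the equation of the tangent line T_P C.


Tangent line at P: -6*x + 8*y - 18 = 0.

Step 1: f(1, 3) = 0, so P lies on C.
Step 2: partial derivatives
  f_x(x, y) = -4*x - 2, f_y(x, y) = 2*y + 2.
  f_x(P) = -6, f_y(P) = 8 (gradient nonzero, so P is smooth).
Step 3: tangent line at P: -6·(x − 1) + 8·(y − 3) = 0.
Expanding: -6*x + 8*y - 18 = 0.


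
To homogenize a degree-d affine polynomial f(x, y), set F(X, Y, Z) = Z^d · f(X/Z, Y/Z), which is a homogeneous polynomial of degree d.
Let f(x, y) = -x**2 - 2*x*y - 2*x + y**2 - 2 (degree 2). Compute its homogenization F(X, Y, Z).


F(X, Y, Z) = -X**2 - 2*X*Y - 2*X*Z + Y**2 - 2*Z**2

deg(f) = 2.
Substitute x = X/Z, y = Y/Z into f, then multiply by Z^2.
  monomial -1·x^2·y^0 ↦ -1·X^2·Y^0·Z^0.
  monomial -2·x^1·y^1 ↦ -2·X^1·Y^1·Z^0.
  monomial -2·x^1·y^0 ↦ -2·X^1·Y^0·Z^1.
  monomial 1·x^0·y^2 ↦ 1·X^0·Y^2·Z^0.
  monomial -2·x^0·y^0 ↦ -2·X^0·Y^0·Z^2.
Collecting: F(X, Y, Z) = -X**2 - 2*X*Y - 2*X*Z + Y**2 - 2*Z**2.


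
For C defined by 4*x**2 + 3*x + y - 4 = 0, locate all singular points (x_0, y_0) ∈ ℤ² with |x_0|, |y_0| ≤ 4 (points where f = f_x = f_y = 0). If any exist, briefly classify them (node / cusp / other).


No singular points in the scanned grid; C is smooth there.

Compute partial derivatives:
  f_x = 8*x + 3.
  f_y = 1.
f_y = 1 is a nonzero constant, so f_y never vanishes: no point (x, y) can satisfy f = f_x = f_y = 0. In particular no (x, y) ∈ {−4, ..., 4}² is singular; the curve is smooth.


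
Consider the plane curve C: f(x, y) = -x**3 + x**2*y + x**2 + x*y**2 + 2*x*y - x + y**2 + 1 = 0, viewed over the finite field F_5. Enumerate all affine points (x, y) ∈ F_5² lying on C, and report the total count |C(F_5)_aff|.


Affine F_5-points: {(0, 2), (0, 3), (1, 0), (1, 1), (2, 0), (2, 4), (3, 0), (4, 4)}; count = 8.

For each of the 25 pairs (x, y) ∈ F_5², evaluate f(x, y) mod 5. Record the zeros.
  x = 0: [0↦1, 1↦2, 2↦0, 3↦0, 4↦2]  zeros at y ∈ {2, 3}
  x = 1: [0↦0, 1↦0, 2↦4, 3↦2, 4↦4]  zeros at y ∈ {0, 1}
  x = 2: [0↦0, 1↦1, 2↦3, 3↦1, 4↦0]  zeros at y ∈ {0, 4}
  x = 3: [0↦0, 1↦4, 2↦1, 3↦1, 4↦4]  zeros at y ∈ {0}
  x = 4: [0↦4, 1↦3, 2↦2, 3↦1, 4↦0]  zeros at y ∈ {4}
Collecting zeros: affine points = {(0, 2), (0, 3), (1, 0), (1, 1), (2, 0), (2, 4), (3, 0), (4, 4)}.
Total count |C(F_5)_aff| = 8.


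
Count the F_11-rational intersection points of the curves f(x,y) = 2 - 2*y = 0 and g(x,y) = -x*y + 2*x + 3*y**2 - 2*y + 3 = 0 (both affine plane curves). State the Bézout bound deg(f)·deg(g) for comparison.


Common zeros: {(7, 1)}; count = 1; Bézout bound = 2.

deg(f) = 1, deg(g) = 2, so Bézout bound = 2.
Scan x ∈ F_11. For each x, list the y ∈ F_11 with f(x, y) ≡ 0 and those with g(x, y) ≡ 0 (mod 11); the common zeros in that column are the intersection.
  x = 0: f ≡ 0 at y ∈ {1}; g ≡ 0 at y ∈ {2, 6}; common: ∅.
  x = 1: f ≡ 0 at y ∈ {1}; g ≡ 0 at y ∈ {2, 10}; common: ∅.
  x = 2: f ≡ 0 at y ∈ {1}; g ≡ 0 at y ∈ {2, 3}; common: ∅.
  x = 3: f ≡ 0 at y ∈ {1}; g ≡ 0 at y ∈ {2, 7}; common: ∅.
  x = 4: f ≡ 0 at y ∈ {1}; g ≡ 0 at y ∈ {0, 2}; common: ∅.
  x = 5: f ≡ 0 at y ∈ {1}; g ≡ 0 at y ∈ {2, 4}; common: ∅.
  x = 6: f ≡ 0 at y ∈ {1}; g ≡ 0 at y ∈ {2, 8}; common: ∅.
  x = 7: f ≡ 0 at y ∈ {1}; g ≡ 0 at y ∈ {1, 2}; common: {1}.
  x = 8: f ≡ 0 at y ∈ {1}; g ≡ 0 at y ∈ {2, 5}; common: ∅.
  x = 9: f ≡ 0 at y ∈ {1}; g ≡ 0 at y ∈ {2, 9}; common: ∅.
  x = 10: f ≡ 0 at y ∈ {1}; g ≡ 0 at y ∈ {2}; common: ∅.
Collecting: common zeros = {(7, 1)}, so the count is 1.
Comparison with the Bézout bound: 1 ≤ 2 = deg(f)·deg(g), as expected for curves with no common component (the affine F_11-count falls short of the bound because intersections may lie at infinity, over extension fields, or carry multiplicity).


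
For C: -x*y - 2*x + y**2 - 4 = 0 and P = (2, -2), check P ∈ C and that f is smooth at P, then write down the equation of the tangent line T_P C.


Tangent line at P: -6*y - 12 = 0.

Step 1: f(2, -2) = 0, so P lies on C.
Step 2: partial derivatives
  f_x(x, y) = -y - 2, f_y(x, y) = -x + 2*y.
  f_x(P) = 0, f_y(P) = -6 (gradient nonzero, so P is smooth).
Step 3: tangent line at P: 0·(x − 2) + -6·(y − -2) = 0.
Expanding: -6*y - 12 = 0.


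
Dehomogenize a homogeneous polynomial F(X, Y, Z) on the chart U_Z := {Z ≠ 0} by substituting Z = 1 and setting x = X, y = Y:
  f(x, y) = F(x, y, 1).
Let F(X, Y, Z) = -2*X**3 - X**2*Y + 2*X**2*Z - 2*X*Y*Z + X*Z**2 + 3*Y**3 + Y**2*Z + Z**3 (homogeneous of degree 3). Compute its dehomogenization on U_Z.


f(x, y) = -2*x**3 - x**2*y + 2*x**2 - 2*x*y + x + 3*y**3 + y**2 + 1

On U_Z we set Z = 1. Each monomial c·X^i·Y^j·Z^k in F becomes c·x^i·y^j·1^k = c·x^i·y^j.
Substituting Z = 1: F(X, Y, 1) = -2*x**3 - x**2*y + 2*x**2 - 2*x*y + x + 3*y**3 + y**2 + 1.
Note: deg(f) ≤ deg(F) = 3; strict inequality happens when F is divisible by Z (lost terms).


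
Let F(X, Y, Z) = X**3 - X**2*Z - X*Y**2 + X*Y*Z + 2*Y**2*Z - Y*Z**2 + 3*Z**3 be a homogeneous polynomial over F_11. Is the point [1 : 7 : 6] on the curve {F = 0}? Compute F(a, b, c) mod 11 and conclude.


F(1,7,6) ≡ 4 (mod 11); P is NOT on the curve.

Evaluate F(1, 7, 6) term-by-term (mod 11).
  X**3 ↦ 1·1·1·1 = 1
  -X**2*Z ↦ -1·1·1·6 = -6
  -X*Y**2 ↦ -1·1·49·1 = -49
  X*Y*Z ↦ 1·1·7·6 = 42
  2*Y**2*Z ↦ 2·1·49·6 = 588
  -Y*Z**2 ↦ -1·1·7·36 = -252
  3*Z**3 ↦ 3·1·1·216 = 648
Sum: F(1, 7, 6) = (1) + (-6) + (-49) + (42) + (588) + (-252) + (648) = 972.
Reducing mod 11: 972 ≡ 4 (mod 11).
Since F(a, b, c) ≡ 4 ≠ 0 (mod 11), P does NOT lie on the curve.


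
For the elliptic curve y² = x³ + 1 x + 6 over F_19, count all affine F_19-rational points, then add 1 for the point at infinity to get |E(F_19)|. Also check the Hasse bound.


Affine points = {(0, 5), (0, 14), (2, 4), (2, 15), (3, 6), (3, 13), (4, 6), (4, 13), (6, 0), (10, 3), (10, 16), (12, 6), (12, 13), (14, 3), (14, 16), (18, 2), (18, 17)}; affine count = 17; |E(F_19)| = 18.

Discriminant check: Δ ∝ 4a³ + 27b² = 4·1³ + 27·6² = 4·1 + 27·36 ≡ 7 (mod 19). Nonzero ⇒ E is nonsingular.
For each x ∈ F_19, compute rhs = x³ + 1·x + 6 mod 19, then count y ∈ F_19 with y² ≡ rhs.
  x = 0: rhs = 6, matching y values: 5, 14 (2 points).
  x = 1: rhs = 8, matching y values: none (0 points).
  x = 2: rhs = 16, matching y values: 4, 15 (2 points).
  x = 3: rhs = 17, matching y values: 6, 13 (2 points).
  x = 4: rhs = 17, matching y values: 6, 13 (2 points).
  x = 5: rhs = 3, matching y values: none (0 points).
  x = 6: rhs = 0, matching y values: 0 (1 points).
  x = 7: rhs = 14, matching y values: none (0 points).
  x = 8: rhs = 13, matching y values: none (0 points).
  x = 9: rhs = 3, matching y values: none (0 points).
  x = 10: rhs = 9, matching y values: 3, 16 (2 points).
  x = 11: rhs = 18, matching y values: none (0 points).
  x = 12: rhs = 17, matching y values: 6, 13 (2 points).
  x = 13: rhs = 12, matching y values: none (0 points).
  x = 14: rhs = 9, matching y values: 3, 16 (2 points).
  x = 15: rhs = 14, matching y values: none (0 points).
  x = 16: rhs = 14, matching y values: none (0 points).
  x = 17: rhs = 15, matching y values: none (0 points).
  x = 18: rhs = 4, matching y values: 2, 17 (2 points).
Total affine count: 17.
Full point count |E(F_19)| = 17 + 1 = 18.
Hasse bound: |18 − (19+1)| = |-2| = 2 ≤ 2√19 ≈ 8.7178 ✓.


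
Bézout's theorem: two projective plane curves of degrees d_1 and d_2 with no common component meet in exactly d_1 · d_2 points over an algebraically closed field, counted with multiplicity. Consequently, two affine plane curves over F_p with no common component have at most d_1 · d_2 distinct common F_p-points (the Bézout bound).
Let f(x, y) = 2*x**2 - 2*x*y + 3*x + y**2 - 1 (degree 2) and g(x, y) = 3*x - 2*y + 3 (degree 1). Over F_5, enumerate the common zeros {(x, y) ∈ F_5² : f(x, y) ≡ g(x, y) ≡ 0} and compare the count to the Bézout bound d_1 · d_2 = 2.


Common zeros: {(0, 4)}; count = 1; Bézout bound = 2.

deg(f) = 2, deg(g) = 1, so Bézout bound = 2.
Scan x ∈ F_5. For each x, list the y ∈ F_5 with f(x, y) ≡ 0 and those with g(x, y) ≡ 0 (mod 5); the common zeros in that column are the intersection.
  x = 0: f ≡ 0 at y ∈ {1, 4}; g ≡ 0 at y ∈ {4}; common: {4}.
  x = 1: f ≡ 0 at y ∈ ∅; g ≡ 0 at y ∈ {3}; common: ∅.
  x = 2: f ≡ 0 at y ∈ {1, 3}; g ≡ 0 at y ∈ {2}; common: ∅.
  x = 3: f ≡ 0 at y ∈ ∅; g ≡ 0 at y ∈ {1}; common: ∅.
  x = 4: f ≡ 0 at y ∈ ∅; g ≡ 0 at y ∈ {0}; common: ∅.
Collecting: common zeros = {(0, 4)}, so the count is 1.
Comparison with the Bézout bound: 1 ≤ 2 = deg(f)·deg(g), as expected for curves with no common component (the affine F_5-count falls short of the bound because intersections may lie at infinity, over extension fields, or carry multiplicity).


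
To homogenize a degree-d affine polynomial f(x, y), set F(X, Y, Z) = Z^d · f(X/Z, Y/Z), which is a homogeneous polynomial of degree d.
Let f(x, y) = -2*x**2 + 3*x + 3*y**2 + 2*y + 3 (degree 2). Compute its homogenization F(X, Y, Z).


F(X, Y, Z) = -2*X**2 + 3*X*Z + 3*Y**2 + 2*Y*Z + 3*Z**2

deg(f) = 2.
Substitute x = X/Z, y = Y/Z into f, then multiply by Z^2.
  monomial -2·x^2·y^0 ↦ -2·X^2·Y^0·Z^0.
  monomial 3·x^1·y^0 ↦ 3·X^1·Y^0·Z^1.
  monomial 3·x^0·y^2 ↦ 3·X^0·Y^2·Z^0.
  monomial 2·x^0·y^1 ↦ 2·X^0·Y^1·Z^1.
  monomial 3·x^0·y^0 ↦ 3·X^0·Y^0·Z^2.
Collecting: F(X, Y, Z) = -2*X**2 + 3*X*Z + 3*Y**2 + 2*Y*Z + 3*Z**2.


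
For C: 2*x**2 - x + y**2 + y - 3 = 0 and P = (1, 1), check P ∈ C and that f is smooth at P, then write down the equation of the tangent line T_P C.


Tangent line at P: 3*x + 3*y - 6 = 0.

Step 1: f(1, 1) = 0, so P lies on C.
Step 2: partial derivatives
  f_x(x, y) = 4*x - 1, f_y(x, y) = 2*y + 1.
  f_x(P) = 3, f_y(P) = 3 (gradient nonzero, so P is smooth).
Step 3: tangent line at P: 3·(x − 1) + 3·(y − 1) = 0.
Expanding: 3*x + 3*y - 6 = 0.


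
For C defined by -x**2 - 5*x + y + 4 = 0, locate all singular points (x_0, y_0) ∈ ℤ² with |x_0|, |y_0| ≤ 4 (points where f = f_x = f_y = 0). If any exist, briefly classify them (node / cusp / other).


No singular points in the scanned grid; C is smooth there.

Compute partial derivatives:
  f_x = -2*x - 5.
  f_y = 1.
f_y = 1 is a nonzero constant, so f_y never vanishes: no point (x, y) can satisfy f = f_x = f_y = 0. In particular no (x, y) ∈ {−4, ..., 4}² is singular; the curve is smooth.


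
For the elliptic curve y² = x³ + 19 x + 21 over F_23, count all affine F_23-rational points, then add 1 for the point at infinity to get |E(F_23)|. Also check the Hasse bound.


Affine points = {(1, 8), (1, 15), (3, 6), (3, 17), (4, 0), (6, 11), (6, 12), (8, 8), (8, 15), (9, 1), (9, 22), (13, 2), (13, 21), (14, 8), (14, 15), (15, 1), (15, 22), (17, 6), (17, 17), (18, 10), (18, 13), (20, 11), (20, 12), (22, 1), (22, 22)}; affine count = 25; |E(F_23)| = 26.

Discriminant check: Δ ∝ 4a³ + 27b² = 4·19³ + 27·21² = 4·6859 + 27·441 ≡ 13 (mod 23). Nonzero ⇒ E is nonsingular.
For each x ∈ F_23, compute rhs = x³ + 19·x + 21 mod 23, then count y ∈ F_23 with y² ≡ rhs.
  x = 0: rhs = 21, matching y values: none (0 points).
  x = 1: rhs = 18, matching y values: 8, 15 (2 points).
  x = 2: rhs = 21, matching y values: none (0 points).
  x = 3: rhs = 13, matching y values: 6, 17 (2 points).
  x = 4: rhs = 0, matching y values: 0 (1 points).
  x = 5: rhs = 11, matching y values: none (0 points).
  x = 6: rhs = 6, matching y values: 11, 12 (2 points).
  x = 7: rhs = 14, matching y values: none (0 points).
  x = 8: rhs = 18, matching y values: 8, 15 (2 points).
  x = 9: rhs = 1, matching y values: 1, 22 (2 points).
  x = 10: rhs = 15, matching y values: none (0 points).
  x = 11: rhs = 20, matching y values: none (0 points).
  x = 12: rhs = 22, matching y values: none (0 points).
  x = 13: rhs = 4, matching y values: 2, 21 (2 points).
  x = 14: rhs = 18, matching y values: 8, 15 (2 points).
  x = 15: rhs = 1, matching y values: 1, 22 (2 points).
  x = 16: rhs = 5, matching y values: none (0 points).
  x = 17: rhs = 13, matching y values: 6, 17 (2 points).
  x = 18: rhs = 8, matching y values: 10, 13 (2 points).
  x = 19: rhs = 19, matching y values: none (0 points).
  x = 20: rhs = 6, matching y values: 11, 12 (2 points).
  x = 21: rhs = 21, matching y values: none (0 points).
  x = 22: rhs = 1, matching y values: 1, 22 (2 points).
Total affine count: 25.
Full point count |E(F_23)| = 25 + 1 = 26.
Hasse bound: |26 − (23+1)| = |2| = 2 ≤ 2√23 ≈ 9.5917 ✓.


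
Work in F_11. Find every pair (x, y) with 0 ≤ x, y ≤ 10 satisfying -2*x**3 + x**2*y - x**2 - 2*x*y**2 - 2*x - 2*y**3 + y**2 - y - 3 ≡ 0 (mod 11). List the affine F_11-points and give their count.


Affine F_11-points: {(1, 1), (2, 3), (3, 5), (4, 8), (5, 1), (5, 10), (6, 2), (6, 7), (7, 6), (9, 7), (10, 0), (10, 7)}; count = 12.

For each of the 121 pairs (x, y) ∈ F_11², evaluate f(x, y) mod 11. Record the zeros.
  x = 0: [0↦8, 1↦6, 2↦5, 3↦4, 4↦2, 5↦9, 6↦2, 7↦2, 8↦8, 9↦8, 10↦1]  zeros at y ∈ ∅
  x = 1: [0↦3, 1↦0, 2↦5, 3↦6, 4↦2, 5↦3, 6↦8, 7↦5, 8↦4, 9↦4, 10↦4]  zeros at y ∈ {1}
  x = 2: [0↦6, 1↦4, 2↦6, 3↦0, 4↦7, 5↦4, 6↦1, 7↦8, 8↦2, 9↦4, 10↦2]  zeros at y ∈ {3}
  x = 3: [0↦5, 1↦6, 2↦7, 3↦7, 4↦5, 5↦0, 6↦2, 7↦10, 8↦1, 9↦7, 10↦5]  zeros at y ∈ {5}
  x = 4: [0↦10, 1↦5, 2↦7, 3↦4, 4↦6, 5↦1, 6↦10, 7↦10, 8↦0, 9↦1, 10↦1]  zeros at y ∈ {8}
  x = 5: [0↦9, 1↦0, 2↦5, 3↦1, 4↦9, 5↦6, 6↦2, 7↦7, 8↦9, 9↦7, 10↦0]  zeros at y ∈ {1, 10}
  x = 6: [0↦1, 1↦1, 2↦0, 3↦8, 4↦2, 5↦3, 6↦10, 7↦0, 8↦5, 9↦2, 10↦1]  zeros at y ∈ {2, 7}
  x = 7: [0↦7, 1↦7, 2↦2, 3↦2, 4↦6, 5↦2, 6↦0, 7↦10, 8↦9, 9↦7, 10↦3]  zeros at y ∈ {6}
  x = 8: [0↦4, 1↦6, 2↦10, 3↦4, 4↦9, 5↦2, 6↦4, 7↦3, 8↦9, 9↦10, 10↦5]  zeros at y ∈ ∅
  x = 9: [0↦2, 1↦8, 2↦1, 3↦2, 4↦10, 5↦2, 6↦10, 7↦0, 8↦4, 9↦10, 10↦6]  zeros at y ∈ {7}
  x = 10: [0↦0, 1↦1, 2↦7, 3↦6, 4↦8, 5↦1, 6↦6, 7↦0, 8↦4, 9↦6, 10↦5]  zeros at y ∈ {0, 7}
Collecting zeros: affine points = {(1, 1), (2, 3), (3, 5), (4, 8), (5, 1), (5, 10), (6, 2), (6, 7), (7, 6), (9, 7), (10, 0), (10, 7)}.
Total count |C(F_11)_aff| = 12.


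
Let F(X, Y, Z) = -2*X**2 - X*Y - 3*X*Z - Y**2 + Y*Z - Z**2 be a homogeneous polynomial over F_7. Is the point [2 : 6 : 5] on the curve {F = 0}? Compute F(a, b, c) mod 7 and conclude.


F(2,6,5) ≡ 3 (mod 7); P is NOT on the curve.

Evaluate F(2, 6, 5) term-by-term (mod 7).
  -2*X**2 ↦ -2·4·1·1 = -8
  -X*Y ↦ -1·2·6·1 = -12
  -3*X*Z ↦ -3·2·1·5 = -30
  -Y**2 ↦ -1·1·36·1 = -36
  Y*Z ↦ 1·1·6·5 = 30
  -Z**2 ↦ -1·1·1·25 = -25
Sum: F(2, 6, 5) = (-8) + (-12) + (-30) + (-36) + (30) + (-25) = -81.
Reducing mod 7: -81 ≡ 3 (mod 7).
Since F(a, b, c) ≡ 3 ≠ 0 (mod 7), P does NOT lie on the curve.


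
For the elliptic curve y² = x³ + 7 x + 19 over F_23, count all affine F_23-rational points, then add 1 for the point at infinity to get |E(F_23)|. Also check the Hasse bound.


Affine points = {(1, 2), (1, 21), (2, 8), (2, 15), (5, 8), (5, 15), (6, 1), (6, 22), (8, 9), (8, 14), (9, 11), (9, 12), (10, 10), (10, 13), (11, 1), (11, 22), (14, 3), (14, 20), (15, 7), (15, 16), (16, 8), (16, 15)}; affine count = 22; |E(F_23)| = 23.

Discriminant check: Δ ∝ 4a³ + 27b² = 4·7³ + 27·19² = 4·343 + 27·361 ≡ 10 (mod 23). Nonzero ⇒ E is nonsingular.
For each x ∈ F_23, compute rhs = x³ + 7·x + 19 mod 23, then count y ∈ F_23 with y² ≡ rhs.
  x = 0: rhs = 19, matching y values: none (0 points).
  x = 1: rhs = 4, matching y values: 2, 21 (2 points).
  x = 2: rhs = 18, matching y values: 8, 15 (2 points).
  x = 3: rhs = 21, matching y values: none (0 points).
  x = 4: rhs = 19, matching y values: none (0 points).
  x = 5: rhs = 18, matching y values: 8, 15 (2 points).
  x = 6: rhs = 1, matching y values: 1, 22 (2 points).
  x = 7: rhs = 20, matching y values: none (0 points).
  x = 8: rhs = 12, matching y values: 9, 14 (2 points).
  x = 9: rhs = 6, matching y values: 11, 12 (2 points).
  x = 10: rhs = 8, matching y values: 10, 13 (2 points).
  x = 11: rhs = 1, matching y values: 1, 22 (2 points).
  x = 12: rhs = 14, matching y values: none (0 points).
  x = 13: rhs = 7, matching y values: none (0 points).
  x = 14: rhs = 9, matching y values: 3, 20 (2 points).
  x = 15: rhs = 3, matching y values: 7, 16 (2 points).
  x = 16: rhs = 18, matching y values: 8, 15 (2 points).
  x = 17: rhs = 14, matching y values: none (0 points).
  x = 18: rhs = 20, matching y values: none (0 points).
  x = 19: rhs = 19, matching y values: none (0 points).
  x = 20: rhs = 17, matching y values: none (0 points).
  x = 21: rhs = 20, matching y values: none (0 points).
  x = 22: rhs = 11, matching y values: none (0 points).
Total affine count: 22.
Full point count |E(F_23)| = 22 + 1 = 23.
Hasse bound: |23 − (23+1)| = |-1| = 1 ≤ 2√23 ≈ 9.5917 ✓.


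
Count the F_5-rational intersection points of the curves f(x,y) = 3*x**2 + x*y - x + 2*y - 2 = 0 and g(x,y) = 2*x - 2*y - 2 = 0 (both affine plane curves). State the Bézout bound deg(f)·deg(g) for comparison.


Common zeros: {(1, 0), (4, 3)}; count = 2; Bézout bound = 2.

deg(f) = 2, deg(g) = 1, so Bézout bound = 2.
Scan x ∈ F_5. For each x, list the y ∈ F_5 with f(x, y) ≡ 0 and those with g(x, y) ≡ 0 (mod 5); the common zeros in that column are the intersection.
  x = 0: f ≡ 0 at y ∈ {1}; g ≡ 0 at y ∈ {4}; common: ∅.
  x = 1: f ≡ 0 at y ∈ {0}; g ≡ 0 at y ∈ {0}; common: {0}.
  x = 2: f ≡ 0 at y ∈ {3}; g ≡ 0 at y ∈ {1}; common: ∅.
  x = 3: f ≡ 0 at y ∈ ∅; g ≡ 0 at y ∈ {2}; common: ∅.
  x = 4: f ≡ 0 at y ∈ {3}; g ≡ 0 at y ∈ {3}; common: {3}.
Collecting: common zeros = {(1, 0), (4, 3)}, so the count is 2.
Comparison with the Bézout bound: 2 ≤ 2 = deg(f)·deg(g), as expected for curves with no common component (the bound is attained).


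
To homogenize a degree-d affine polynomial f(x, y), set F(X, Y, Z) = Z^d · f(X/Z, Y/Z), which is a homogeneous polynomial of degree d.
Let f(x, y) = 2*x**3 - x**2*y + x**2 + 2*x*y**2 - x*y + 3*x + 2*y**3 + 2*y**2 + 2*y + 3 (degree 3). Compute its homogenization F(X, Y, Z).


F(X, Y, Z) = 2*X**3 - X**2*Y + X**2*Z + 2*X*Y**2 - X*Y*Z + 3*X*Z**2 + 2*Y**3 + 2*Y**2*Z + 2*Y*Z**2 + 3*Z**3

deg(f) = 3.
Substitute x = X/Z, y = Y/Z into f, then multiply by Z^3.
  monomial 2·x^3·y^0 ↦ 2·X^3·Y^0·Z^0.
  monomial -1·x^2·y^1 ↦ -1·X^2·Y^1·Z^0.
  monomial 1·x^2·y^0 ↦ 1·X^2·Y^0·Z^1.
  monomial 2·x^1·y^2 ↦ 2·X^1·Y^2·Z^0.
  monomial -1·x^1·y^1 ↦ -1·X^1·Y^1·Z^1.
  monomial 3·x^1·y^0 ↦ 3·X^1·Y^0·Z^2.
  monomial 2·x^0·y^3 ↦ 2·X^0·Y^3·Z^0.
  monomial 2·x^0·y^2 ↦ 2·X^0·Y^2·Z^1.
  monomial 2·x^0·y^1 ↦ 2·X^0·Y^1·Z^2.
  monomial 3·x^0·y^0 ↦ 3·X^0·Y^0·Z^3.
Collecting: F(X, Y, Z) = 2*X**3 - X**2*Y + X**2*Z + 2*X*Y**2 - X*Y*Z + 3*X*Z**2 + 2*Y**3 + 2*Y**2*Z + 2*Y*Z**2 + 3*Z**3.


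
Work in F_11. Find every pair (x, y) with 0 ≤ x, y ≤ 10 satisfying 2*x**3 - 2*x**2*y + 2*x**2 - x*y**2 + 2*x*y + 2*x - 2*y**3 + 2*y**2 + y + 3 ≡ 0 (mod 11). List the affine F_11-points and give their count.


Affine F_11-points: {(1, 3), (1, 4), (1, 10), (7, 5), (8, 6), (9, 6), (10, 6)}; count = 7.

For each of the 121 pairs (x, y) ∈ F_11², evaluate f(x, y) mod 11. Record the zeros.
  x = 0: [0↦3, 1↦4, 2↦8, 3↦3, 4↦10, 5↦6, 6↦1, 7↦5, 8↦6, 9↦3, 10↦6]  zeros at y ∈ ∅
  x = 1: [0↦9, 1↦9, 2↦10, 3↦0, 4↦0, 5↦9, 6↦4, 7↦6, 8↦3, 9↦5, 10↦0]  zeros at y ∈ {3, 4, 10}
  x = 2: [0↦9, 1↦4, 2↦9, 3↦1, 4↦1, 5↦8, 6↦10, 7↦6, 8↦6, 9↦9, 10↦3]  zeros at y ∈ ∅
  x = 3: [0↦4, 1↦1, 2↦6, 3↦7, 4↦3, 5↦4, 6↦9, 7↦6, 8↦5, 9↦5, 10↦5]  zeros at y ∈ ∅
  x = 4: [0↦6, 1↦1, 2↦2, 3↦8, 4↦7, 5↦9, 6↦2, 7↦7, 8↦1, 9↦5, 10↦7]  zeros at y ∈ ∅
  x = 5: [0↦5, 1↦5, 2↦9, 3↦5, 4↦3, 5↦2, 6↦1, 7↦10, 8↦6, 9↦10, 10↦10]  zeros at y ∈ ∅
  x = 6: [0↦2, 1↦3, 2↦6, 3↦10, 4↦3, 5↦6, 6↦7, 7↦5, 8↦10, 9↦10, 10↦4]  zeros at y ∈ ∅
  x = 7: [0↦9, 1↦7, 2↦5, 3↦2, 4↦8, 5↦0, 6↦10, 7↦4, 8↦3, 9↦6, 10↦1]  zeros at y ∈ {5}
  x = 8: [0↦5, 1↦7, 2↦7, 3↦4, 4↦8, 5↦7, 6↦0, 7↦8, 8↦8, 9↦10, 10↦2]  zeros at y ∈ {6}
  x = 9: [0↦2, 1↦4, 2↦2, 3↦6, 4↦4, 5↦6, 6↦0, 7↦7, 8↦4, 9↦1, 10↦8]  zeros at y ∈ {6}
  x = 10: [0↦1, 1↦10, 2↦2, 3↦9, 4↦8, 5↦9, 6↦0, 7↦2, 8↦3, 9↦2, 10↦9]  zeros at y ∈ {6}
Collecting zeros: affine points = {(1, 3), (1, 4), (1, 10), (7, 5), (8, 6), (9, 6), (10, 6)}.
Total count |C(F_11)_aff| = 7.
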